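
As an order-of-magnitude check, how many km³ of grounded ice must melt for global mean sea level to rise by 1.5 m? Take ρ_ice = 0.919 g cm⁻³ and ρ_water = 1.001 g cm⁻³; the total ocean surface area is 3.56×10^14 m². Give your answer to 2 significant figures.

Required water volume = Δh × A = 1.5 m × 3.56×10^14 m² = 5.340×10^14 m³ = 5.340×10^5 km³.
Ice volume = water volume × ρ_w/ρ_ice = 5.340×10^5 × 1001/919 = 5.8×10^5 km³.

≈ 5.8×10^5 km³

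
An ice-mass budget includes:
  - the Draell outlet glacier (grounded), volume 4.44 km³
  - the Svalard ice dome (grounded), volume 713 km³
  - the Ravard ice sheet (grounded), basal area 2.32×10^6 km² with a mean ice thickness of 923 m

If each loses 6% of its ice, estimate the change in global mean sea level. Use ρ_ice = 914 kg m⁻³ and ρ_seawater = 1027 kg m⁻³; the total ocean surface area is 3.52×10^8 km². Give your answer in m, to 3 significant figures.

≈ 0.325 m

Draell: 0.06 × 4.44 km³ × (914/1027) = 0.2371 km³ of water.
Svalard: 0.06 × 713 km³ × (914/1027) = 38.07 km³ of water.
Ravard: ice volume = 2.32×10^6 km² × 923 m = 2.141×10^6 km³; 0.06 × 2.141×10^6 × (914/1027) = 1.143×10^5 km³ of water.
Total added water ≈ 1.144×10^14 m³ over 3.52×10^14 m² → Δh = 0.325 m.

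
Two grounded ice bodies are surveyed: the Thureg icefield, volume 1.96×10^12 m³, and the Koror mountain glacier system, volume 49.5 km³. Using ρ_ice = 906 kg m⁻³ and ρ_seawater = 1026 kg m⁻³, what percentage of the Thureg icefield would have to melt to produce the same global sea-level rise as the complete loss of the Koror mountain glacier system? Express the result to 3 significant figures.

≈ 2.53 %

Equal sea-level rise means equal mass of meltwater, i.e. equal mass of ice lost.
Ice mass of Koror: 4.485×10^13 kg; ice mass of Thureg: 1.776×10^15 kg.
Fraction required = 4.485×10^13 / 1.776×10^15 = 0.0253 → 2.53 %.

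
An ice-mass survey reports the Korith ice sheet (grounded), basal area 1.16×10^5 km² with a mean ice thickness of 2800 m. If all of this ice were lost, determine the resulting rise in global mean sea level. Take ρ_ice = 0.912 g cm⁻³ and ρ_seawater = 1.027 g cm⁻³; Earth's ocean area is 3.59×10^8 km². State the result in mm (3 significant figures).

Korith: ice volume = 1.16×10^5 km² × 2800 m = 3.248×10^5 km³; 3.248×10^5 × (912/1027) = 2.884×10^5 km³ of water.
Spread over 3.59×10^14 m² of ocean, Δh = 2.884×10^14 / 3.59×10^14 = 0.803 m = 803 mm.

≈ 803 mm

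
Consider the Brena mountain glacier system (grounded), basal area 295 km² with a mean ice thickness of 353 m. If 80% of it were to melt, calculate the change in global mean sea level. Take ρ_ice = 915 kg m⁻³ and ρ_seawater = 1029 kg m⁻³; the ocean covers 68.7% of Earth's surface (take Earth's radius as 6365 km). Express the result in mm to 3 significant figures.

Brena: ice volume = 295 km² × 353 m = 104.1 km³; 0.8 × 104.1 × (915/1029) = 74.08 km³ of water.
Spread over 3.50×10^14 m² of ocean, Δh = 7.408×10^10 / 3.50×10^14 = 2.12×10^-4 m = 0.212 mm.

≈ 0.212 mm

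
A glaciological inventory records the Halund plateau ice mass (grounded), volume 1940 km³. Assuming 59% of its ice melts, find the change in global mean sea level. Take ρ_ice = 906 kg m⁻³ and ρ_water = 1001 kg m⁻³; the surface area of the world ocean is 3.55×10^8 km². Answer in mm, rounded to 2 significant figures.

≈ 2.9 mm

Halund: 0.59 × 1940 km³ × (906/1001) = 1036 km³ of water.
Spread over 3.55×10^14 m² of ocean, Δh = 1.036×10^12 / 3.55×10^14 = 2.92×10^-3 m = 2.9 mm.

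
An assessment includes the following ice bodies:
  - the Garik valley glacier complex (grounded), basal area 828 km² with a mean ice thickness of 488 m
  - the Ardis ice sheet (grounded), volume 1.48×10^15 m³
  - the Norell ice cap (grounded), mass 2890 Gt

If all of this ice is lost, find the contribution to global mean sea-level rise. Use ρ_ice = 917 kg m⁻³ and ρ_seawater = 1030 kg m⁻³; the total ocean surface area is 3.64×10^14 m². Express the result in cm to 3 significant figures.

Garik: ice volume = 828 km² × 488 m = 404.1 km³; 404.1 × (917/1030) = 359.7 km³ of water.
Ardis: 1.48×10^15 m³ × (917/1030) = 1.318×10^15 m³ of water.
Norell: 2890 Gt = 2.890×10^15 kg; dividing by ρ_w = 1030 kg m⁻³ gives 2.806×10^12 m³ of water.
Total added water ≈ 1.321×10^15 m³ over 3.64×10^14 m² → Δh = 3.63 m = 363 cm.

≈ 363 cm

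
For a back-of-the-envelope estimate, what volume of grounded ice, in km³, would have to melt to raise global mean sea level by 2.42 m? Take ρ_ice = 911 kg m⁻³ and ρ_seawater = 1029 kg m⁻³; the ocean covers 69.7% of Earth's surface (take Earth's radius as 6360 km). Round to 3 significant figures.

Required water volume = Δh × A = 2.42 m × 3.54×10^14 m² = 8.574×10^14 m³ = 8.574×10^5 km³.
Ice volume = water volume × ρ_w/ρ_ice = 8.574×10^5 × 1029/911 = 9.68×10^5 km³.

≈ 9.68×10^5 km³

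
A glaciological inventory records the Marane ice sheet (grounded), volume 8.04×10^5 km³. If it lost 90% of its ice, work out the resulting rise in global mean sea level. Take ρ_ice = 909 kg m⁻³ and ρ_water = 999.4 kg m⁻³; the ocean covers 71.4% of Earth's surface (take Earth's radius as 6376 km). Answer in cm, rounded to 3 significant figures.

Marane: 0.9 × 8.04×10^5 km³ × (909/999.4) = 6.581×10^5 km³ of water.
Spread over 3.65×10^14 m² of ocean, Δh = 6.581×10^14 / 3.65×10^14 = 1.80 m = 180 cm.

≈ 180 cm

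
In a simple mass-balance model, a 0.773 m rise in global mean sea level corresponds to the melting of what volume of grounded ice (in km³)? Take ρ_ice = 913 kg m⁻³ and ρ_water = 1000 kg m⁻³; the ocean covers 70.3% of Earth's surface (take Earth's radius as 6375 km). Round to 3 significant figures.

Required water volume = Δh × A = 0.773 m × 3.59×10^14 m² = 2.775×10^14 m³ = 2.775×10^5 km³.
Ice volume = water volume × ρ_w/ρ_ice = 2.775×10^5 × 1000/913 = 3.04×10^5 km³.

≈ 3.04×10^5 km³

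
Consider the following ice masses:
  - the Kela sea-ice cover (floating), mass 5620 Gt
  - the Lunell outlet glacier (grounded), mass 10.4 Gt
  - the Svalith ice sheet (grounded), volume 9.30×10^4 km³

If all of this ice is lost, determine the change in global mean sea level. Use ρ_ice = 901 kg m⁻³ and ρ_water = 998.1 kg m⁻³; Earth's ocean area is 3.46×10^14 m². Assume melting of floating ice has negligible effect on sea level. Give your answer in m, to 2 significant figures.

≈ 0.24 m

The Kela sea-ice cover is floating and already displaces its own weight of water, so its melt adds essentially nothing to sea level.
Lunell: 10.4 Gt = 1.040×10^13 kg; dividing by ρ_w = 998.1 kg m⁻³ gives 1.042×10^10 m³ of water.
Svalith: 9.30×10^4 km³ × (901/998.1) = 8.395×10^4 km³ of water.
Total added water ≈ 8.396×10^13 m³ over 3.46×10^14 m² → Δh = 0.243 m.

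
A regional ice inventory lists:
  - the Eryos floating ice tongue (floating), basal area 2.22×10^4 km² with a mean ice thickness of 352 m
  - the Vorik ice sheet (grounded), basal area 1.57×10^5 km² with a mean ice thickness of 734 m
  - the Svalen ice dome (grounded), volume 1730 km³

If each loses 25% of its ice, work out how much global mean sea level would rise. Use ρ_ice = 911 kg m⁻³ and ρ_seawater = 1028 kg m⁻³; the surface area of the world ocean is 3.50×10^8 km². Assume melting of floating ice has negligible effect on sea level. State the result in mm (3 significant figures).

The Eryos floating ice tongue is floating and already displaces its own weight of water, so its melt adds essentially nothing to sea level.
Vorik: ice volume = 1.57×10^5 km² × 734 m = 1.152×10^5 km³; 0.25 × 1.152×10^5 × (911/1028) = 2.553×10^4 km³ of water.
Svalen: 0.25 × 1730 km³ × (911/1028) = 383.3 km³ of water.
Total added water ≈ 2.591×10^13 m³ over 3.50×10^14 m² → Δh = 0.0740 m = 74.0 mm.

≈ 74.0 mm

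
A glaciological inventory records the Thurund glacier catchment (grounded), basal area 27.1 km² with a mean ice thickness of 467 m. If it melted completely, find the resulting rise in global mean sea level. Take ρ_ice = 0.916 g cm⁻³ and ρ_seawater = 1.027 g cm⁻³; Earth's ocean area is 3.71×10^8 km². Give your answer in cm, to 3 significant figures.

≈ 3.04×10^-3 cm

Thurund: ice volume = 27.1 km² × 467 m = 12.66 km³; 12.66 × (916/1027) = 11.29 km³ of water.
Spread over 3.71×10^14 m² of ocean, Δh = 1.129×10^10 / 3.71×10^14 = 3.04×10^-5 m = 3.04×10^-3 cm.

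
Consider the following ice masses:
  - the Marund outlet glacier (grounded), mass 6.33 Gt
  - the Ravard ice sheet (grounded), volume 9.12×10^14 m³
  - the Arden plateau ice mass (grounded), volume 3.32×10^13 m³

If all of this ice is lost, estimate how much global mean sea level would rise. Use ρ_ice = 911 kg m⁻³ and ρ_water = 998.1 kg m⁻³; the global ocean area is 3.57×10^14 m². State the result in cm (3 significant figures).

Marund: 6.33 Gt = 6.330×10^12 kg; dividing by ρ_w = 998.1 kg m⁻³ gives 6.342×10^9 m³ of water.
Ravard: 9.12×10^14 m³ × (911/998.1) = 8.324×10^14 m³ of water.
Arden: 3.32×10^13 m³ × (911/998.1) = 3.030×10^13 m³ of water.
Total added water ≈ 8.627×10^14 m³ over 3.57×10^14 m² → Δh = 2.42 m = 242 cm.

≈ 242 cm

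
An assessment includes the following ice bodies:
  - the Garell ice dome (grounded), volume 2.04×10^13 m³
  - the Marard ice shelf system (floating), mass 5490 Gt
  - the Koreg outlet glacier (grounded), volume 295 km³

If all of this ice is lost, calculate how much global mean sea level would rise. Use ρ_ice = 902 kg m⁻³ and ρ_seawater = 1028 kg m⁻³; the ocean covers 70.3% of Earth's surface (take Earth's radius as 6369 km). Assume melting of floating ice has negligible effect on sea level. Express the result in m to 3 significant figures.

Garell: 2.04×10^13 m³ × (902/1028) = 1.790×10^13 m³ of water.
The Marard ice shelf system is floating and already displaces its own weight of water, so its melt adds essentially nothing to sea level.
Koreg: 295 km³ × (902/1028) = 258.8 km³ of water.
Total added water ≈ 1.816×10^13 m³ over 3.58×10^14 m² → Δh = 0.0507 m.

≈ 0.0507 m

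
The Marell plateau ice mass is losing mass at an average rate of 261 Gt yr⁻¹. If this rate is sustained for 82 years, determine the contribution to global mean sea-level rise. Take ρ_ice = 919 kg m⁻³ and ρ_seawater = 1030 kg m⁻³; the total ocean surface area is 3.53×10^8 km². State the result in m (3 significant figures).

≈ 0.0589 m

Total mass lost = 261 Gt/yr × 82 yr = 2.140×10^4 Gt = 2.140×10^16 kg.
ρ_w = 1030 kg m⁻³, so water volume = 2.140×10^16 / 1030 = 2.078×10^13 m³.
Δh = 2.078×10^13 / 3.53×10^14 = 0.0589 m.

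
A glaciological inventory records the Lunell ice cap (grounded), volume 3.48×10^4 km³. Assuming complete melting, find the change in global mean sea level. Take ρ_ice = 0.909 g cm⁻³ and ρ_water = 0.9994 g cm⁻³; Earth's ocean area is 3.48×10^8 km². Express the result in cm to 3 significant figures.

≈ 9.10 cm

Lunell: 3.48×10^4 km³ × (909/999.4) = 3.165×10^4 km³ of water.
Spread over 3.48×10^14 m² of ocean, Δh = 3.165×10^13 / 3.48×10^14 = 0.0910 m = 9.10 cm.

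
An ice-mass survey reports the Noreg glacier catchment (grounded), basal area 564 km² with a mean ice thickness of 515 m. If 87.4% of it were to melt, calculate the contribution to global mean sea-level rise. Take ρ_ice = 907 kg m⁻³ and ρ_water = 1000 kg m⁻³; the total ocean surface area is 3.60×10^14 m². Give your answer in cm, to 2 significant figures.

≈ 0.064 cm

Noreg: ice volume = 564 km² × 515 m = 290.5 km³; 0.874 × 290.5 × (907/1000) = 230.3 km³ of water.
Spread over 3.60×10^14 m² of ocean, Δh = 2.303×10^11 / 3.60×10^14 = 6.40×10^-4 m = 0.064 cm.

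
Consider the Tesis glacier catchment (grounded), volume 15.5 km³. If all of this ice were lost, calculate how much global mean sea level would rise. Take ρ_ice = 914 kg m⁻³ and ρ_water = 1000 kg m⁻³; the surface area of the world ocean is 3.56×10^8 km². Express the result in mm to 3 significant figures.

≈ 0.0398 mm

Tesis: 15.5 km³ × (914/1000) = 14.17 km³ of water.
Spread over 3.56×10^14 m² of ocean, Δh = 1.417×10^10 / 3.56×10^14 = 3.98×10^-5 m = 0.0398 mm.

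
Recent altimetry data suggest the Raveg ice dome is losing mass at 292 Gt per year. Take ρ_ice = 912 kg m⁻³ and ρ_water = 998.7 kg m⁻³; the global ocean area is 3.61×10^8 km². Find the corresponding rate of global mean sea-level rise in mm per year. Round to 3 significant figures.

≈ 0.810 mm/yr

ρ_w = 998.7 kg m⁻³. Annual water volume added = 292 Gt / ρ_w = 2.920×10^14 kg / 998.7 kg m⁻³ = 2.924×10^11 m³.
Δh per year = 2.924×10^11 / 3.61×10^14 = 8.10×10^-4 m = 0.810 mm.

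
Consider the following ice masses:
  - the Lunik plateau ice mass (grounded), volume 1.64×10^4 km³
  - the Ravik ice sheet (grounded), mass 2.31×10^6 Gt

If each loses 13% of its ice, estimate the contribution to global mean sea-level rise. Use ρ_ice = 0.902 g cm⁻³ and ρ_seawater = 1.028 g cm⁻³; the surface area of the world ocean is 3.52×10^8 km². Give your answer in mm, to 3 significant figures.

Lunik: 0.13 × 1.64×10^4 km³ × (902/1028) = 1871 km³ of water.
Ravik: 0.13 × 2.31×10^6 Gt = 3.003×10^17 kg; dividing by ρ_w = 1.028 g cm⁻³ = 1028 kg m⁻³ gives 2.921×10^14 m³ of water.
Total added water ≈ 2.940×10^14 m³ over 3.52×10^14 m² → Δh = 0.835 m = 835 mm.

≈ 835 mm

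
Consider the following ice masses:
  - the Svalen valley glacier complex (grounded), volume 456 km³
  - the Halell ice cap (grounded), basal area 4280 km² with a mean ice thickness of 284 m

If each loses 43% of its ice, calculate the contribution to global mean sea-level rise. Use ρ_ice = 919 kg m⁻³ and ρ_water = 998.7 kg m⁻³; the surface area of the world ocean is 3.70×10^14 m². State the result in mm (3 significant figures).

Svalen: 0.43 × 456 km³ × (919/998.7) = 180.4 km³ of water.
Halell: ice volume = 4280 km² × 284 m = 1216 km³; 0.43 × 1216 × (919/998.7) = 481.0 km³ of water.
Total added water ≈ 6.614×10^11 m³ over 3.70×10^14 m² → Δh = 1.79×10^-3 m = 1.79 mm.

≈ 1.79 mm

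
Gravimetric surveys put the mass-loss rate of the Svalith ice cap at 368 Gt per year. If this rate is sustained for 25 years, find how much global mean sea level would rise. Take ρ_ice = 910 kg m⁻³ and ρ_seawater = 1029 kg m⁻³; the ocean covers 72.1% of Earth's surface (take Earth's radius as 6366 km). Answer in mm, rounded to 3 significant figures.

≈ 24.3 mm

Total mass lost = 368 Gt/yr × 25 yr = 9200 Gt = 9.200×10^15 kg.
ρ_w = 1029 kg m⁻³, so water volume = 9.200×10^15 / 1029 = 8.941×10^12 m³.
Δh = 8.941×10^12 / 3.67×10^14 = 0.0243 m = 24.3 mm.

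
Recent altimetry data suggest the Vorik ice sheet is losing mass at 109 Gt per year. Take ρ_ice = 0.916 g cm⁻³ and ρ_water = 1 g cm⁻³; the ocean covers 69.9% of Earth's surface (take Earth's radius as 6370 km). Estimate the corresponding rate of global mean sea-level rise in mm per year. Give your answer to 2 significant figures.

ρ_w = 1 g cm⁻³ = 1000 kg m⁻³. Annual water volume added = 109 Gt / ρ_w = 1.090×10^14 kg / 1000 kg m⁻³ = 1.090×10^11 m³.
Δh per year = 1.090×10^11 / 3.56×10^14 = 3.06×10^-4 m = 0.31 mm.

≈ 0.31 mm/yr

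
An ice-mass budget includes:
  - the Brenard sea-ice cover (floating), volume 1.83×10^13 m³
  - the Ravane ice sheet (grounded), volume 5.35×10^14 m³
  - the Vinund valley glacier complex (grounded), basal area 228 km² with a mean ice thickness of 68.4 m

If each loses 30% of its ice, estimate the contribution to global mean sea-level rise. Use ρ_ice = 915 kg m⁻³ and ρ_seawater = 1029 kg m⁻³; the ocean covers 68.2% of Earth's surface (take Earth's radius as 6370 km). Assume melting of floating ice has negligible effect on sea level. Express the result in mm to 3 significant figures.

The Brenard sea-ice cover is floating and already displaces its own weight of water, so its melt adds essentially nothing to sea level.
Ravane: 0.3 × 5.35×10^14 m³ × (915/1029) = 1.427×10^14 m³ of water.
Vinund: ice volume = 228 km² × 68.4 m = 15.60 km³; 0.3 × 15.60 × (915/1029) = 4.160 km³ of water.
Total added water ≈ 1.427×10^14 m³ over 3.48×10^14 m² → Δh = 0.410 m = 410 mm.

≈ 410 mm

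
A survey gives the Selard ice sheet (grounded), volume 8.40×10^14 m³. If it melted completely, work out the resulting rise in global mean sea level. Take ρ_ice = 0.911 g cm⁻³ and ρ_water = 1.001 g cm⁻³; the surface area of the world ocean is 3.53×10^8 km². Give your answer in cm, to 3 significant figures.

Selard: 8.40×10^14 m³ × (911/1001) = 7.645×10^14 m³ of water.
Spread over 3.53×10^14 m² of ocean, Δh = 7.645×10^14 / 3.53×10^14 = 2.17 m = 217 cm.

≈ 217 cm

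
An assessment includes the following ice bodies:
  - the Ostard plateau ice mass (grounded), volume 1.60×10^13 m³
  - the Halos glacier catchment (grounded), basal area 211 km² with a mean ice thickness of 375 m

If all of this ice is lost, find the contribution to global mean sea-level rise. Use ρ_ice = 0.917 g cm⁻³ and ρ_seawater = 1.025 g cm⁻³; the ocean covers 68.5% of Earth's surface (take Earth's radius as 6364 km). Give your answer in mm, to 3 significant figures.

Ostard: 1.60×10^13 m³ × (917/1025) = 1.431×10^13 m³ of water.
Halos: ice volume = 211 km² × 375 m = 79.12 km³; 79.12 × (917/1025) = 70.79 km³ of water.
Total added water ≈ 1.438×10^13 m³ over 3.49×10^14 m² → Δh = 0.0413 m = 41.3 mm.

≈ 41.3 mm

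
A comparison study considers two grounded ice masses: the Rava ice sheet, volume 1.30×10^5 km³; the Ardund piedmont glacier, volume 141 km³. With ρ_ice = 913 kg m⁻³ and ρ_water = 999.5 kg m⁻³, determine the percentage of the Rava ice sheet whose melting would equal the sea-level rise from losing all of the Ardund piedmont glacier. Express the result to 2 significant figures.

≈ 0.11 %

Equal sea-level rise means equal mass of meltwater, i.e. equal mass of ice lost.
Ice mass of Ardund: 1.287×10^14 kg; ice mass of Rava: 1.187×10^17 kg.
Fraction required = 1.287×10^14 / 1.187×10^17 = 1.08×10^-3 → 0.11 %.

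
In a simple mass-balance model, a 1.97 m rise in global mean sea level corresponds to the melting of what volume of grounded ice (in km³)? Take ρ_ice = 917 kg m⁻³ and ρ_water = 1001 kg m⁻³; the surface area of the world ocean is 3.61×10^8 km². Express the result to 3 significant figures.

≈ 7.76×10^5 km³

Required water volume = Δh × A = 1.97 m × 3.61×10^14 m² = 7.112×10^14 m³ = 7.112×10^5 km³.
Ice volume = water volume × ρ_w/ρ_ice = 7.112×10^5 × 1001/917 = 7.76×10^5 km³.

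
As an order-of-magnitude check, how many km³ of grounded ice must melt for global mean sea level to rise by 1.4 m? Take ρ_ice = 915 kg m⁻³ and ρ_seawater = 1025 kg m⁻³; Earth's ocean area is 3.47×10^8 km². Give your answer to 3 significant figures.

Required water volume = Δh × A = 1.4 m × 3.47×10^14 m² = 4.858×10^14 m³ = 4.858×10^5 km³.
Ice volume = water volume × ρ_w/ρ_ice = 4.858×10^5 × 1025/915 = 5.44×10^5 km³.

≈ 5.44×10^5 km³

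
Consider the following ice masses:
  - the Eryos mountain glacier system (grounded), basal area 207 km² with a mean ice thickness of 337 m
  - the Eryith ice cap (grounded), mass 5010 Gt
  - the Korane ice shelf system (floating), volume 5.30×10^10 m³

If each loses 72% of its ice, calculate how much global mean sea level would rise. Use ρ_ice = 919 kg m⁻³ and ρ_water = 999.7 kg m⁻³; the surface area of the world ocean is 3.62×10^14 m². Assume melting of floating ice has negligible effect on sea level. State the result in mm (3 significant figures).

Eryos: ice volume = 207 km² × 337 m = 69.76 km³; 0.72 × 69.76 × (919/999.7) = 46.17 km³ of water.
Eryith: 0.72 × 5010 Gt = 3.607×10^15 kg; dividing by ρ_w = 999.7 kg m⁻³ gives 3.608×10^12 m³ of water.
The Korane ice shelf system is floating and already displaces its own weight of water, so its melt adds essentially nothing to sea level.
Total added water ≈ 3.654×10^12 m³ over 3.62×10^14 m² → Δh = 0.0101 m = 10.1 mm.

≈ 10.1 mm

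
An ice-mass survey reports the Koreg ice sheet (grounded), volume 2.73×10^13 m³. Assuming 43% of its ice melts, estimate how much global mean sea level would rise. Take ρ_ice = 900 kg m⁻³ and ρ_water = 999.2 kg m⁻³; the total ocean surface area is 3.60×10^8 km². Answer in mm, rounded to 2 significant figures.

≈ 29 mm

Koreg: 0.43 × 2.73×10^13 m³ × (900/999.2) = 1.057×10^13 m³ of water.
Spread over 3.60×10^14 m² of ocean, Δh = 1.057×10^13 / 3.60×10^14 = 0.0294 m = 29 mm.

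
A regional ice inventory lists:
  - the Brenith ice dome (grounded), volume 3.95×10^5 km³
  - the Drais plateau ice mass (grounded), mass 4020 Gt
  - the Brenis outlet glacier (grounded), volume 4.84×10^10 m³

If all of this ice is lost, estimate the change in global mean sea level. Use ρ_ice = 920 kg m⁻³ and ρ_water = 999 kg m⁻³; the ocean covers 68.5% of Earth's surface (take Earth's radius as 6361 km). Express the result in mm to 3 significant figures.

≈ 1060 mm

Brenith: 3.95×10^5 km³ × (920/999) = 3.638×10^5 km³ of water.
Drais: 4020 Gt = 4.020×10^15 kg; dividing by ρ_w = 999 kg m⁻³ gives 4.024×10^12 m³ of water.
Brenis: 4.84×10^10 m³ × (920/999) = 4.457×10^10 m³ of water.
Total added water ≈ 3.678×10^14 m³ over 3.48×10^14 m² → Δh = 1.06 m = 1060 mm.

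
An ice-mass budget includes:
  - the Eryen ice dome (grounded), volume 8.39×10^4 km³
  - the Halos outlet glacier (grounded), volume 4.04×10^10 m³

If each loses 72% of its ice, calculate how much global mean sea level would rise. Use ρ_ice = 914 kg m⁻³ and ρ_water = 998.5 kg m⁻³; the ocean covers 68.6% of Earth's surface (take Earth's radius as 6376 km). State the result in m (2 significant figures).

Eryen: 0.72 × 8.39×10^4 km³ × (914/998.5) = 5.530×10^4 km³ of water.
Halos: 0.72 × 4.04×10^10 m³ × (914/998.5) = 2.663×10^10 m³ of water.
Total added water ≈ 5.532×10^13 m³ over 3.50×10^14 m² → Δh = 0.158 m.

≈ 0.16 m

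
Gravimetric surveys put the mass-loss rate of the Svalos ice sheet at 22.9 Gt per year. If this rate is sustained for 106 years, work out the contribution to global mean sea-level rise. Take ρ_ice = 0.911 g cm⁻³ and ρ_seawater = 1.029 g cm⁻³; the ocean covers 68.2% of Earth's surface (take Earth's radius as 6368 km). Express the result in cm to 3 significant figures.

Total mass lost = 22.9 Gt/yr × 106 yr = 2427 Gt = 2.427×10^15 kg.
ρ_w = 1.029 g cm⁻³ = 1029 kg m⁻³, so water volume = 2.427×10^15 / 1029 = 2.359×10^12 m³.
Δh = 2.359×10^12 / 3.48×10^14 = 6.79×10^-3 m = 0.679 cm.

≈ 0.679 cm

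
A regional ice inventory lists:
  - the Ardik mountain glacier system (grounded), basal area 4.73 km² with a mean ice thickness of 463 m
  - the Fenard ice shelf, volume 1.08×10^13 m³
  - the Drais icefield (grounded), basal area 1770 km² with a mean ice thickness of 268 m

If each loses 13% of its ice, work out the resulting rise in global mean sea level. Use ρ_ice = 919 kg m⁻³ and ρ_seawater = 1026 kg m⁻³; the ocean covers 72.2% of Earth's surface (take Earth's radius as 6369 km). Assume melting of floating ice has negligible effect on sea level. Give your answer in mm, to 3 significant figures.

Ardik: ice volume = 4.73 km² × 463 m = 2.190 km³; 0.13 × 2.190 × (919/1026) = 0.2550 km³ of water.
The Fenard ice shelf is floating and already displaces its own weight of water, so its melt adds essentially nothing to sea level.
Drais: ice volume = 1770 km² × 268 m = 474.4 km³; 0.13 × 474.4 × (919/1026) = 55.24 km³ of water.
Total added water ≈ 5.549×10^10 m³ over 3.68×10^14 m² → Δh = 1.51×10^-4 m = 0.151 mm.

≈ 0.151 mm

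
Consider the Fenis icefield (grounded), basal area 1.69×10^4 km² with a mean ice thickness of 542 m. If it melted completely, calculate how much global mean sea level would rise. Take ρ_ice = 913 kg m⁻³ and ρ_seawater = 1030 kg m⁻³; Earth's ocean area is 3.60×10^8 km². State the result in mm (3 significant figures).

Fenis: ice volume = 1.69×10^4 km² × 542 m = 9160 km³; 9160 × (913/1030) = 8119 km³ of water.
Spread over 3.60×10^14 m² of ocean, Δh = 8.119×10^12 / 3.60×10^14 = 0.0226 m = 22.6 mm.

≈ 22.6 mm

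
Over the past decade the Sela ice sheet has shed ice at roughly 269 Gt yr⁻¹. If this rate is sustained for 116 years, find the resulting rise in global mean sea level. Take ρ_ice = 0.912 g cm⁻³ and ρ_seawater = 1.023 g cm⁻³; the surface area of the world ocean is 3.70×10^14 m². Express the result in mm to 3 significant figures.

≈ 82.4 mm

Total mass lost = 269 Gt/yr × 116 yr = 3.120×10^4 Gt = 3.120×10^16 kg.
ρ_w = 1.023 g cm⁻³ = 1023 kg m⁻³, so water volume = 3.120×10^16 / 1023 = 3.050×10^13 m³.
Δh = 3.050×10^13 / 3.70×10^14 = 0.0824 m = 82.4 mm.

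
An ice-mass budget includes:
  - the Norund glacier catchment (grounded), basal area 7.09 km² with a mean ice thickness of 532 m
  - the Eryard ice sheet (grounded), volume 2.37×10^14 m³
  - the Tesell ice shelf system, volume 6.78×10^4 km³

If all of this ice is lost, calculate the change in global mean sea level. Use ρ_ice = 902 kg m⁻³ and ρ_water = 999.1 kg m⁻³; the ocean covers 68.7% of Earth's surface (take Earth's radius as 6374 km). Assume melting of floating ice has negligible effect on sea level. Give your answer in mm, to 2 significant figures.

Norund: ice volume = 7.09 km² × 532 m = 3.772 km³; 3.772 × (902/999.1) = 3.405 km³ of water.
Eryard: 2.37×10^14 m³ × (902/999.1) = 2.140×10^14 m³ of water.
The Tesell ice shelf system is floating and already displaces its own weight of water, so its melt adds essentially nothing to sea level.
Total added water ≈ 2.140×10^14 m³ over 3.51×10^14 m² → Δh = 0.610 m = 610 mm.

≈ 610 mm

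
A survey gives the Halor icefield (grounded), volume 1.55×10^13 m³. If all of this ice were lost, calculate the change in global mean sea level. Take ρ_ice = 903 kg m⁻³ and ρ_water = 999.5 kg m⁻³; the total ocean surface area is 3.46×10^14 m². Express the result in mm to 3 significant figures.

Halor: 1.55×10^13 m³ × (903/999.5) = 1.400×10^13 m³ of water.
Spread over 3.46×10^14 m² of ocean, Δh = 1.400×10^13 / 3.46×10^14 = 0.0405 m = 40.5 mm.

≈ 40.5 mm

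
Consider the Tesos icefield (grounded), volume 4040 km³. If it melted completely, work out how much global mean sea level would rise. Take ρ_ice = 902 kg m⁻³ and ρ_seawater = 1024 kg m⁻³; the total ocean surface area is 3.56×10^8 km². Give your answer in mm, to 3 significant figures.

Tesos: 4040 km³ × (902/1024) = 3559 km³ of water.
Spread over 3.56×10^14 m² of ocean, Δh = 3.559×10^12 / 3.56×10^14 = 0.0100 m = 10.0 mm.

≈ 10.0 mm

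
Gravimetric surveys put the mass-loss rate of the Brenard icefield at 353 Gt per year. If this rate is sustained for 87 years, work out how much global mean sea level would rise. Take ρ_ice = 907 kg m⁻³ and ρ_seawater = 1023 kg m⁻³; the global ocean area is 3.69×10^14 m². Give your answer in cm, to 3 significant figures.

≈ 8.14 cm

Total mass lost = 353 Gt/yr × 87 yr = 3.071×10^4 Gt = 3.071×10^16 kg.
ρ_w = 1023 kg m⁻³, so water volume = 3.071×10^16 / 1023 = 3.002×10^13 m³.
Δh = 3.002×10^13 / 3.69×10^14 = 0.0814 m = 8.14 cm.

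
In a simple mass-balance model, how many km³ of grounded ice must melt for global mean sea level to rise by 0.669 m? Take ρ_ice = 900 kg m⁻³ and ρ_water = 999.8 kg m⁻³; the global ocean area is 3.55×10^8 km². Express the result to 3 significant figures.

≈ 2.64×10^5 km³

Required water volume = Δh × A = 0.669 m × 3.55×10^14 m² = 2.375×10^14 m³ = 2.375×10^5 km³.
Ice volume = water volume × ρ_w/ρ_ice = 2.375×10^5 × 999.8/900 = 2.64×10^5 km³.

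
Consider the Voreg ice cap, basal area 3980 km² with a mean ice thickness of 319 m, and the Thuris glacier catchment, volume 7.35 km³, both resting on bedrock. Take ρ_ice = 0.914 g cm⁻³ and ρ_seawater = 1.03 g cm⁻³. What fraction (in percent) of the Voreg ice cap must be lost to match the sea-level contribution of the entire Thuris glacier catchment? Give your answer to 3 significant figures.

Equal sea-level rise means equal mass of meltwater, i.e. equal mass of ice lost.
Ice mass of Thuris: 6.718×10^12 kg; ice mass of Voreg: 1.160×10^15 kg.
Fraction required = 6.718×10^12 / 1.160×10^15 = 5.79×10^-3 → 0.579 %.

≈ 0.579 %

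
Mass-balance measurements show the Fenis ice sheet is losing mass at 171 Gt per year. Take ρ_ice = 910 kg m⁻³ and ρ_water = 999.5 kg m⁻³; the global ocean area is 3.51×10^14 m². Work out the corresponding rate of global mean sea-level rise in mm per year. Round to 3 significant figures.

≈ 0.487 mm/yr

ρ_w = 999.5 kg m⁻³. Annual water volume added = 171 Gt / ρ_w = 1.710×10^14 kg / 999.5 kg m⁻³ = 1.711×10^11 m³.
Δh per year = 1.711×10^11 / 3.51×10^14 = 4.87×10^-4 m = 0.487 mm.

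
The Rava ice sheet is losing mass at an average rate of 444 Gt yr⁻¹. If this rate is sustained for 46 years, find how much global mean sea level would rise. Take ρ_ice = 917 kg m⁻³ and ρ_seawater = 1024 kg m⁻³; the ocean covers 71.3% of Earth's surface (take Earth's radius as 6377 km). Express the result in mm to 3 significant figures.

≈ 54.7 mm

Total mass lost = 444 Gt/yr × 46 yr = 2.042×10^4 Gt = 2.042×10^16 kg.
ρ_w = 1024 kg m⁻³, so water volume = 2.042×10^16 / 1024 = 1.995×10^13 m³.
Δh = 1.995×10^13 / 3.64×10^14 = 0.0547 m = 54.7 mm.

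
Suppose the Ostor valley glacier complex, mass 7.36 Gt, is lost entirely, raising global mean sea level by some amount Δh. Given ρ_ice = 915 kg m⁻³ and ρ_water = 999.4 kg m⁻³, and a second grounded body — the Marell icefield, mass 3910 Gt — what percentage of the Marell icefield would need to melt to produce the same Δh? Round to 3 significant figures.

Equal sea-level rise means equal mass of meltwater, i.e. equal mass of ice lost.
Ice mass of Ostor: 7.360×10^12 kg; ice mass of Marell: 3.910×10^15 kg.
Fraction required = 7.360×10^12 / 3.910×10^15 = 1.88×10^-3 → 0.188 %.

≈ 0.188 %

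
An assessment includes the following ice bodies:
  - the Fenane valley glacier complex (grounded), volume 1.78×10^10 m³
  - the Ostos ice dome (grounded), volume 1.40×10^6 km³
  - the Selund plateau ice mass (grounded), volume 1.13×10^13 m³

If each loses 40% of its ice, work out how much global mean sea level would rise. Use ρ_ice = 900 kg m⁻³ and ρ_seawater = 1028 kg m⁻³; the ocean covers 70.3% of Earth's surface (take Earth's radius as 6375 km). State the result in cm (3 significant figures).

≈ 138 cm

Fenane: 0.4 × 1.78×10^10 m³ × (900/1028) = 6.233×10^9 m³ of water.
Ostos: 0.4 × 1.40×10^6 km³ × (900/1028) = 4.903×10^5 km³ of water.
Selund: 0.4 × 1.13×10^13 m³ × (900/1028) = 3.957×10^12 m³ of water.
Total added water ≈ 4.942×10^14 m³ over 3.59×10^14 m² → Δh = 1.38 m = 138 cm.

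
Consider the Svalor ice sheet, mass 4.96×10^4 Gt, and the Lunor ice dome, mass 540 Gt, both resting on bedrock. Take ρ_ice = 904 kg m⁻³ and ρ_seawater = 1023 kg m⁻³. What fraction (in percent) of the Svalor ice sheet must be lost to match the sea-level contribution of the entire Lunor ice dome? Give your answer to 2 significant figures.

≈ 1.1 %

Equal sea-level rise means equal mass of meltwater, i.e. equal mass of ice lost.
Ice mass of Lunor: 5.400×10^14 kg; ice mass of Svalor: 4.960×10^16 kg.
Fraction required = 5.400×10^14 / 4.960×10^16 = 0.0109 → 1.1 %.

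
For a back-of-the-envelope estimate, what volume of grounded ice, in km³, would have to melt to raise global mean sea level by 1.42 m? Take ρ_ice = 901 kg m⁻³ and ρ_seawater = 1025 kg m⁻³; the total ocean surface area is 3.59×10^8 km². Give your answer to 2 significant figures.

Required water volume = Δh × A = 1.42 m × 3.59×10^14 m² = 5.098×10^14 m³ = 5.098×10^5 km³.
Ice volume = water volume × ρ_w/ρ_ice = 5.098×10^5 × 1025/901 = 5.8×10^5 km³.

≈ 5.8×10^5 km³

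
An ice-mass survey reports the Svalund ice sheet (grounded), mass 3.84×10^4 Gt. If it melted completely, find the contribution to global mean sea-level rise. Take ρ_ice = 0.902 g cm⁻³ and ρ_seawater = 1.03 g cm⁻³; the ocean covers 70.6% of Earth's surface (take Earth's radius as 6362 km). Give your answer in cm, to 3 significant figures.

≈ 10.4 cm

Svalund: 3.84×10^4 Gt = 3.840×10^16 kg; dividing by ρ_w = 1.03 g cm⁻³ = 1030 kg m⁻³ gives 3.728×10^13 m³ of water.
Spread over 3.59×10^14 m² of ocean, Δh = 3.728×10^13 / 3.59×10^14 = 0.104 m = 10.4 cm.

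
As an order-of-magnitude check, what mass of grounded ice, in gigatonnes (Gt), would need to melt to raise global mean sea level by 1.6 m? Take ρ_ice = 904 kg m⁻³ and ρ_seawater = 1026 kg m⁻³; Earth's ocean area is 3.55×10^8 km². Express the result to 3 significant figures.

≈ 5.83×10^5 Gt

Required water volume = Δh × A = 1.6 m × 3.55×10^14 m² = 5.680×10^14 m³.
ρ_w = 1026 kg m⁻³, so the mass of water = 5.680×10^14 m³ × 1026 kg m⁻³ = 5.828×10^17 kg = 5.83×10^5 Gt (and the same mass of ice, by conservation).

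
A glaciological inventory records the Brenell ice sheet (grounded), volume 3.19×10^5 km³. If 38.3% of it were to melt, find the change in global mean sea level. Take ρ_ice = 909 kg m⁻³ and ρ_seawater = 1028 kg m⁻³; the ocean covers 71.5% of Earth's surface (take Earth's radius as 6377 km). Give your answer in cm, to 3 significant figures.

Brenell: 0.383 × 3.19×10^5 km³ × (909/1028) = 1.080×10^5 km³ of water.
Spread over 3.65×10^14 m² of ocean, Δh = 1.080×10^14 / 3.65×10^14 = 0.296 m = 29.6 cm.

≈ 29.6 cm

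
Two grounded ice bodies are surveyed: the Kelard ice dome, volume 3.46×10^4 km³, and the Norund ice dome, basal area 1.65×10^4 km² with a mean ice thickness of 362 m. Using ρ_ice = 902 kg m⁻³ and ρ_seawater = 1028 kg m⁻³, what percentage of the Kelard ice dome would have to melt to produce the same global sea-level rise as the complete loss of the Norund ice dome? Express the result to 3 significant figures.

≈ 17.3 %

Equal sea-level rise means equal mass of meltwater, i.e. equal mass of ice lost.
Ice mass of Norund: 5.388×10^15 kg; ice mass of Kelard: 3.121×10^16 kg.
Fraction required = 5.388×10^15 / 3.121×10^16 = 0.173 → 17.3 %.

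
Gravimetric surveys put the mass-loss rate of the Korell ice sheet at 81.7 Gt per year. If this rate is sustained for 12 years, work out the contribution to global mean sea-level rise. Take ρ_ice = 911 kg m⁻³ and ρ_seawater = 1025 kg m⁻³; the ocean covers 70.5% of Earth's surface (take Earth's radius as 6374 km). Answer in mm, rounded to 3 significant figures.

≈ 2.66 mm

Total mass lost = 81.7 Gt/yr × 12 yr = 980.4 Gt = 9.804×10^14 kg.
ρ_w = 1025 kg m⁻³, so water volume = 9.804×10^14 / 1025 = 9.565×10^11 m³.
Δh = 9.565×10^11 / 3.60×10^14 = 2.66×10^-3 m = 2.66 mm.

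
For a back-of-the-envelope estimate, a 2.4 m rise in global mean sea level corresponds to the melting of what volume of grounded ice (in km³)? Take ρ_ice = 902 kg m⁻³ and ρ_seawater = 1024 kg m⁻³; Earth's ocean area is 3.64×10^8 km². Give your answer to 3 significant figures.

Required water volume = Δh × A = 2.4 m × 3.64×10^14 m² = 8.736×10^14 m³ = 8.736×10^5 km³.
Ice volume = water volume × ρ_w/ρ_ice = 8.736×10^5 × 1024/902 = 9.92×10^5 km³.

≈ 9.92×10^5 km³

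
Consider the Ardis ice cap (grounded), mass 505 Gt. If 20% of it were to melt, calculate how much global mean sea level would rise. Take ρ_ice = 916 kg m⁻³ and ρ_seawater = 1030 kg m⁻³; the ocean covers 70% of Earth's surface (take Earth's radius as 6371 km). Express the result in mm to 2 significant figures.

Ardis: 0.2 × 505 Gt = 1.010×10^14 kg; dividing by ρ_w = 1030 kg m⁻³ gives 9.806×10^10 m³ of water.
Spread over 3.57×10^14 m² of ocean, Δh = 9.806×10^10 / 3.57×10^14 = 2.75×10^-4 m = 0.27 mm.

≈ 0.27 mm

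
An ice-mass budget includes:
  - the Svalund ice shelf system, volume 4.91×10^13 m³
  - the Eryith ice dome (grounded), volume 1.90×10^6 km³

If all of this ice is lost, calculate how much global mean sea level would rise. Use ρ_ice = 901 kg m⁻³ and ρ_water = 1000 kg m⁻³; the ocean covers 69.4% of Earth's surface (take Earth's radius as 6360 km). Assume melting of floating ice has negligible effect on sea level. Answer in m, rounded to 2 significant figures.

≈ 4.9 m

The Svalund ice shelf system is floating and already displaces its own weight of water, so its melt adds essentially nothing to sea level.
Eryith: 1.90×10^6 km³ × (901/1000) = 1.712×10^6 km³ of water.
Total added water ≈ 1.712×10^15 m³ over 3.53×10^14 m² → Δh = 4.85 m.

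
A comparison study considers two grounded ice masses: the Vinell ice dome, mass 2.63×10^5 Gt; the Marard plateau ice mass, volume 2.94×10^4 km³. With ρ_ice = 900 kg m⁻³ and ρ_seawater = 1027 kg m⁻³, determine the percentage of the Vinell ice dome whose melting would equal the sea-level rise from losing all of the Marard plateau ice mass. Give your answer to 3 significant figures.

Equal sea-level rise means equal mass of meltwater, i.e. equal mass of ice lost.
Ice mass of Marard: 2.646×10^16 kg; ice mass of Vinell: 2.630×10^17 kg.
Fraction required = 2.646×10^16 / 2.630×10^17 = 0.101 → 10.1 %.

≈ 10.1 %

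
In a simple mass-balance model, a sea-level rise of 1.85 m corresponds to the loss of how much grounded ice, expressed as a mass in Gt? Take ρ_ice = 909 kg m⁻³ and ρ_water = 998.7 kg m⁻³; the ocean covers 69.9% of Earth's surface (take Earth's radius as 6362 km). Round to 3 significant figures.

≈ 6.57×10^5 Gt

Required water volume = Δh × A = 1.85 m × 3.56×10^14 m² = 6.577×10^14 m³.
ρ_w = 998.7 kg m⁻³, so the mass of water = 6.577×10^14 m³ × 998.7 kg m⁻³ = 6.569×10^17 kg = 6.57×10^5 Gt (and the same mass of ice, by conservation).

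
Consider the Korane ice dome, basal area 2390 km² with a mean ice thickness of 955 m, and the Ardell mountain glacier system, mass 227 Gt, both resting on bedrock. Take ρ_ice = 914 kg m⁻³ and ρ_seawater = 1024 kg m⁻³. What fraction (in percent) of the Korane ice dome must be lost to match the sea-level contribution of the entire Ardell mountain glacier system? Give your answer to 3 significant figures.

Equal sea-level rise means equal mass of meltwater, i.e. equal mass of ice lost.
Ice mass of Ardell: 2.270×10^14 kg; ice mass of Korane: 2.086×10^15 kg.
Fraction required = 2.270×10^14 / 2.086×10^15 = 0.109 → 10.9 %.

≈ 10.9 %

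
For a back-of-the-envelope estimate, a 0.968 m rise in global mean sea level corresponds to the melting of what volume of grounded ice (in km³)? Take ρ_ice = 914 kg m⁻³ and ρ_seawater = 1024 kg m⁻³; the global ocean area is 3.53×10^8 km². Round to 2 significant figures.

≈ 3.8×10^5 km³

Required water volume = Δh × A = 0.968 m × 3.53×10^14 m² = 3.417×10^14 m³ = 3.417×10^5 km³.
Ice volume = water volume × ρ_w/ρ_ice = 3.417×10^5 × 1024/914 = 3.8×10^5 km³.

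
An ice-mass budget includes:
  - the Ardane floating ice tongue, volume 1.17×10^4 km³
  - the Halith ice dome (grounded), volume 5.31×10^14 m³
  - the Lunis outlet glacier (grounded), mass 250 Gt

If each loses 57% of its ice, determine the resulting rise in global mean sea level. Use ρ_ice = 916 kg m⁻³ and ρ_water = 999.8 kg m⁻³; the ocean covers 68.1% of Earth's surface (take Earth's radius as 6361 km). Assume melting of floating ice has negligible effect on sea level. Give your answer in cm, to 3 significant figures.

The Ardane floating ice tongue is floating and already displaces its own weight of water, so its melt adds essentially nothing to sea level.
Halith: 0.57 × 5.31×10^14 m³ × (916/999.8) = 2.773×10^14 m³ of water.
Lunis: 0.57 × 250 Gt = 1.425×10^14 kg; dividing by ρ_w = 999.8 kg m⁻³ gives 1.425×10^11 m³ of water.
Total added water ≈ 2.774×10^14 m³ over 3.46×10^14 m² → Δh = 0.801 m = 80.1 cm.

≈ 80.1 cm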